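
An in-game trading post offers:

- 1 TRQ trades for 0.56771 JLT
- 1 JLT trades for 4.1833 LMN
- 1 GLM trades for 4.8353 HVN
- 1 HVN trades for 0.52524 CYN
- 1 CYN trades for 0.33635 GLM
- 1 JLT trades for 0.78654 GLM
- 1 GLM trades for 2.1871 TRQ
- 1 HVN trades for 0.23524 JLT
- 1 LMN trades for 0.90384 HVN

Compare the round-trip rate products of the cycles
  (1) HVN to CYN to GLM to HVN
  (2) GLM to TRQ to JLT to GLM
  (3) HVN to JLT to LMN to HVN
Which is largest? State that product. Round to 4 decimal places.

(1) 0.52524 × 0.33635 × 4.8353 = 0.85423
(2) 2.1871 × 0.56771 × 0.78654 = 0.97660
(3) 0.23524 × 4.1833 × 0.90384 = 0.88945
Highest is cycle (2) at 0.9766 (≤1, no arbitrage).

0.9766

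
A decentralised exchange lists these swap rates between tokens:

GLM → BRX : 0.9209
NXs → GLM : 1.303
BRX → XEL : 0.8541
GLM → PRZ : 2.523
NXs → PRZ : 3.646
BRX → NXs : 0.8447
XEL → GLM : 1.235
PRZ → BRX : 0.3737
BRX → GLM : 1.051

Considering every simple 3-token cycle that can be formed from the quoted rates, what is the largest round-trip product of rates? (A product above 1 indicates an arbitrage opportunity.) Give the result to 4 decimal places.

1.1509

BRX→NXs→PRZ→BRX: 0.8447 × 3.646 × 0.3737 = 1.15091
BRX→NXs→GLM→BRX: 0.8447 × 1.303 × 0.9209 = 1.01358
BRX→GLM→PRZ→BRX: 1.051 × 2.523 × 0.3737 = 0.99093
XEL→GLM→BRX→XEL: 1.235 × 0.9209 × 0.8541 = 0.97138
Maximum is BRX→NXs→PRZ→BRX at 1.1509; arbitrage exists.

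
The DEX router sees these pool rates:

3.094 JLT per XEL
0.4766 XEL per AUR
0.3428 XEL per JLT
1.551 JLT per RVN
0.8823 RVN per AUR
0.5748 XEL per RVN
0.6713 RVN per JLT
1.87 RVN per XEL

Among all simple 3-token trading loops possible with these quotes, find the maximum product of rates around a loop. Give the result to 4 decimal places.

1.1939

XEL→JLT→RVN→XEL: 3.094 × 0.6713 × 0.5748 = 1.19386
XEL→RVN→JLT→XEL: 1.87 × 1.551 × 0.3428 = 0.99425
Maximum is XEL→JLT→RVN→XEL at 1.1939; arbitrage exists.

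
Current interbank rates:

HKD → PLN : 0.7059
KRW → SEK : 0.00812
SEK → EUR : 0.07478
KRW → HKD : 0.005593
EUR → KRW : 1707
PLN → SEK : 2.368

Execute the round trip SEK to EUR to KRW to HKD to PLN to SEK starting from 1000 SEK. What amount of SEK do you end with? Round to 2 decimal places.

1000 SEK × 0.07478 = 74.78 EUR
74.78 EUR × 1707 = 127649.46 KRW
127649.46 KRW × 0.005593 = 713.94342978 HKD
713.94342978 HKD × 0.7059 = 503.972667081702 PLN
503.972667081702 PLN × 2.368 = 1193.407275649470336 SEK

1193.41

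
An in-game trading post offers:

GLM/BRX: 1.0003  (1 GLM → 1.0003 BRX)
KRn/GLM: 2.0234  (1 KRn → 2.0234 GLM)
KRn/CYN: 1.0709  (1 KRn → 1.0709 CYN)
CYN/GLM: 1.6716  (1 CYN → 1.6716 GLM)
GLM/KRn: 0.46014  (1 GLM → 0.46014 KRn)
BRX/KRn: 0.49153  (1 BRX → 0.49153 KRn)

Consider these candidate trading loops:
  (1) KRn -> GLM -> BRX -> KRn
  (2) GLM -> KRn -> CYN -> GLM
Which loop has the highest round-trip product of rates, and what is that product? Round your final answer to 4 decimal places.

0.9949

(1) 2.0234 × 1.0003 × 0.49153 = 0.99486
(2) 0.46014 × 1.0709 × 1.6716 = 0.82370
Highest is cycle (1) at 0.9949 (≤1, no arbitrage).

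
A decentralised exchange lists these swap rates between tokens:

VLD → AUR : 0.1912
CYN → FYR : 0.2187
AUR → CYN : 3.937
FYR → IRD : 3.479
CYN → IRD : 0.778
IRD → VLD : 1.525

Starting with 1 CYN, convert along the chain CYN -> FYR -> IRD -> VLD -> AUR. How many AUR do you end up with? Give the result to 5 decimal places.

0.22185

1 CYN × 0.2187 = 0.2187 FYR
0.2187 FYR × 3.479 = 0.7608573 IRD
0.7608573 IRD × 1.525 = 1.1603073825 VLD
1.1603073825 VLD × 0.1912 = 0.221850771534 AUR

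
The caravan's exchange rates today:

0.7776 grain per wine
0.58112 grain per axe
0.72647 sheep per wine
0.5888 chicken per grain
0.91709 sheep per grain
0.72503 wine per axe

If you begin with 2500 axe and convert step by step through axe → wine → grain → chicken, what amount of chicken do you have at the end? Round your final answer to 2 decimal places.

829.89

2500 axe × 0.72503 = 1812.575 wine
1812.575 wine × 0.7776 = 1409.45832 grain
1409.45832 grain × 0.5888 = 829.889058816 chicken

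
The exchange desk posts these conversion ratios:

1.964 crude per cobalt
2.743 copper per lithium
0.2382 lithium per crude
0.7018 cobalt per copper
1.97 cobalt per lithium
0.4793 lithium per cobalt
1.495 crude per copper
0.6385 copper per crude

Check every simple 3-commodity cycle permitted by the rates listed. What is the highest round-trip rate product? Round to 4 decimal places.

0.9768

copper→crude→lithium→copper: 1.495 × 0.2382 × 2.743 = 0.97681
copper→cobalt→lithium→copper: 0.7018 × 0.4793 × 2.743 = 0.92267
crude→lithium→cobalt→crude: 0.2382 × 1.97 × 1.964 = 0.92161
copper→cobalt→crude→copper: 0.7018 × 1.964 × 0.6385 = 0.88007
Maximum is copper→crude→lithium→copper at 0.9768; no arbitrage — every cycle loses value.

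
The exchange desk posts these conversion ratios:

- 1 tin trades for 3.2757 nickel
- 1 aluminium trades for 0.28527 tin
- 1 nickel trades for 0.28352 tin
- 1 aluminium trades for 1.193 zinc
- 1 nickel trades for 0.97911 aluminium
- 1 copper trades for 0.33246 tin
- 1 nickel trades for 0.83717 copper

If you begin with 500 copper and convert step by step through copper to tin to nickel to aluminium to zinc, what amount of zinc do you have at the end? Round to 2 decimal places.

500 copper × 0.33246 = 166.23 tin
166.23 tin × 3.2757 = 544.519611 nickel
544.519611 nickel × 0.97911 = 533.14459632621 aluminium
533.14459632621 aluminium × 1.193 = 636.04150341716853 zinc

636.04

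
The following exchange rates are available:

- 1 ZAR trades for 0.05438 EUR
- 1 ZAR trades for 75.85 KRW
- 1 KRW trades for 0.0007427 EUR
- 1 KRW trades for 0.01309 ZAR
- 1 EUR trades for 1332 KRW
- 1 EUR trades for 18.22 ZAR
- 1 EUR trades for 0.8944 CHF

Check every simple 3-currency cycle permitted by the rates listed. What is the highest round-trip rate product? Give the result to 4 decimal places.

KRW→EUR→ZAR→KRW: 0.0007427 × 18.22 × 75.85 = 1.02640
KRW→ZAR→EUR→KRW: 0.01309 × 0.05438 × 1332 = 0.94816
Maximum is KRW→EUR→ZAR→KRW at 1.0264; arbitrage exists.

1.0264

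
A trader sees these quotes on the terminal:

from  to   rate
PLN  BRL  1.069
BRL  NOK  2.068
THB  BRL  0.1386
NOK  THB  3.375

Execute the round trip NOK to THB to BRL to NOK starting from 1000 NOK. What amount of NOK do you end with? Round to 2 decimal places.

1000 NOK × 3.375 = 3375 THB
3375 THB × 0.1386 = 467.775 BRL
467.775 BRL × 2.068 = 967.3587 NOK

967.36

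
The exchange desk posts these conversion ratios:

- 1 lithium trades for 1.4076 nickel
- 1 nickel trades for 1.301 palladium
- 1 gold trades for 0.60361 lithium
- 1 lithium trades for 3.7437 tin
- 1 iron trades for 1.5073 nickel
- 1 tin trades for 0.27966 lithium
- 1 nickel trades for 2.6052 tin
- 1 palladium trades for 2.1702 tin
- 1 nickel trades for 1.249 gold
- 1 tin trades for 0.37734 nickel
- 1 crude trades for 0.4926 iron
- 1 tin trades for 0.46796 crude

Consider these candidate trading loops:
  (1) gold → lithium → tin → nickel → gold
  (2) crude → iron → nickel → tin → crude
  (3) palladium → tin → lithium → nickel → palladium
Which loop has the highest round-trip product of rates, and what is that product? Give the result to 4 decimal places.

(1) 0.60361 × 3.7437 × 0.37734 × 1.249 = 1.06501
(2) 0.4926 × 1.5073 × 2.6052 × 0.46796 = 0.90520
(3) 2.1702 × 0.27966 × 1.4076 × 1.301 = 1.11144
Highest is cycle (3) at 1.1114 (>1, arbitrage).

1.1114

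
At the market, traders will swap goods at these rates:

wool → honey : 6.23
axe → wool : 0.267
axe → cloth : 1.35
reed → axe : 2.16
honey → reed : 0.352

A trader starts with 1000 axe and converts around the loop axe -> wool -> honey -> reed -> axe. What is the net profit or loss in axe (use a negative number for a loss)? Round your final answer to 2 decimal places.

1000 axe × 0.267 = 267 wool
267 wool × 6.23 = 1663.41 honey
1663.41 honey × 0.352 = 585.52032 reed
585.52032 reed × 2.16 = 1264.7238912 axe
Net change: 1264.7238912 − 1000 = 264.7238912 axe

264.72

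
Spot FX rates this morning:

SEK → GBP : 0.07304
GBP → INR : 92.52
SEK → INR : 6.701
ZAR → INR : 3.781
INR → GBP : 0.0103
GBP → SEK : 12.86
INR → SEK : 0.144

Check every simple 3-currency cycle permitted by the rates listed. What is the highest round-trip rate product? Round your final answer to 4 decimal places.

0.9731

SEK→GBP→INR→SEK: 0.07304 × 92.52 × 0.144 = 0.97310
SEK→INR→GBP→SEK: 6.701 × 0.0103 × 12.86 = 0.88760
Maximum is SEK→GBP→INR→SEK at 0.9731; no arbitrage — every cycle loses value.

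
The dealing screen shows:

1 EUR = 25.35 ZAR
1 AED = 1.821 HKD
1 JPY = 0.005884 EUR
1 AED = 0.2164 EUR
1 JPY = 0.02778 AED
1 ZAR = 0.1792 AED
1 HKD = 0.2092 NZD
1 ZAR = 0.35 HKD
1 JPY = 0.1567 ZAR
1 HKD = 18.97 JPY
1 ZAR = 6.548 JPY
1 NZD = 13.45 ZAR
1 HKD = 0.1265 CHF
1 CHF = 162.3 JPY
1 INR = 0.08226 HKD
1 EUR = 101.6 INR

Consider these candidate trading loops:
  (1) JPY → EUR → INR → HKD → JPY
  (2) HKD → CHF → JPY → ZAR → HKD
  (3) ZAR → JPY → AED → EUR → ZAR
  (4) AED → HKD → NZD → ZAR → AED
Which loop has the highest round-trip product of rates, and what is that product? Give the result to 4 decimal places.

(1) 0.005884 × 101.6 × 0.08226 × 18.97 = 0.93287
(2) 0.1265 × 162.3 × 0.1567 × 0.35 = 1.12602
(3) 6.548 × 0.02778 × 0.2164 × 25.35 = 0.99787
(4) 1.821 × 0.2092 × 13.45 × 0.1792 = 0.91819
Highest is cycle (2) at 1.1260 (>1, arbitrage).

1.1260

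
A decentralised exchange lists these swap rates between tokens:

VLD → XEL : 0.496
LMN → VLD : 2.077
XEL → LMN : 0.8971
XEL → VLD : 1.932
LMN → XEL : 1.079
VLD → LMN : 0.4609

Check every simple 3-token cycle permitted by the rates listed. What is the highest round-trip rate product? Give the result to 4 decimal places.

VLD→LMN→XEL→VLD: 0.4609 × 1.079 × 1.932 = 0.96081
VLD→XEL→LMN→VLD: 0.496 × 0.8971 × 2.077 = 0.92419
Maximum is VLD→LMN→XEL→VLD at 0.9608; no arbitrage — every cycle loses value.

0.9608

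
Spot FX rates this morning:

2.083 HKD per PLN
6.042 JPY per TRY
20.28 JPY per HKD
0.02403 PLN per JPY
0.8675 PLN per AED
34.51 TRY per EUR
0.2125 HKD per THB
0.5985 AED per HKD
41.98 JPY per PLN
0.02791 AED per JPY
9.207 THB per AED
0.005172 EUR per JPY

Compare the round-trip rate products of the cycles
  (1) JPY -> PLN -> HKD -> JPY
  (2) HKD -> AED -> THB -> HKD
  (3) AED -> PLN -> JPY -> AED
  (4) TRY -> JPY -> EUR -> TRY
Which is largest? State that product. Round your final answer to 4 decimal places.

1.1710

(1) 0.02403 × 2.083 × 20.28 = 1.01511
(2) 0.5985 × 9.207 × 0.2125 = 1.17096
(3) 0.8675 × 41.98 × 0.02791 = 1.01642
(4) 6.042 × 0.005172 × 34.51 = 1.07841
Highest is cycle (2) at 1.1710 (>1, arbitrage).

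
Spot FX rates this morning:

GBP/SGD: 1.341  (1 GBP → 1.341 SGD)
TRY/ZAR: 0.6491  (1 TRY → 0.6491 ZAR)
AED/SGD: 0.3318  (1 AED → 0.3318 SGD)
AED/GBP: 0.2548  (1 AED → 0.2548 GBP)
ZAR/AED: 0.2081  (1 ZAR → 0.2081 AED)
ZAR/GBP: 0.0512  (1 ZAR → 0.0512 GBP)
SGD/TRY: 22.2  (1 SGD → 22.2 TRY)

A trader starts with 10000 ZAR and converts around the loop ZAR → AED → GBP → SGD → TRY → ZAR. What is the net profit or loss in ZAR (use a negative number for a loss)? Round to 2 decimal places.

10000 ZAR × 0.2081 = 2081 AED
2081 AED × 0.2548 = 530.2388 GBP
530.2388 GBP × 1.341 = 711.0502308 SGD
711.0502308 SGD × 22.2 = 15785.31512376 TRY
15785.31512376 TRY × 0.6491 = 10246.248046832616 ZAR
Net change: 10246.248046832616 − 10000 = 246.248046832616 ZAR

246.25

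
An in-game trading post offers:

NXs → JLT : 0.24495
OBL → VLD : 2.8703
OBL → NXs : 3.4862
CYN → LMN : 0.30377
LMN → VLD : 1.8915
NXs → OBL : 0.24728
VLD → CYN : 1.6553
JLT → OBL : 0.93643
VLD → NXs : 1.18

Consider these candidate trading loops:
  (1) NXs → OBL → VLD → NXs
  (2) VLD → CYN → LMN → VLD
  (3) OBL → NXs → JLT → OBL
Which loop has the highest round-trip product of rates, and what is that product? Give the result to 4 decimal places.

(1) 0.24728 × 2.8703 × 1.18 = 0.83753
(2) 1.6553 × 0.30377 × 1.8915 = 0.95110
(3) 3.4862 × 0.24495 × 0.93643 = 0.79966
Highest is cycle (2) at 0.9511 (≤1, no arbitrage).

0.9511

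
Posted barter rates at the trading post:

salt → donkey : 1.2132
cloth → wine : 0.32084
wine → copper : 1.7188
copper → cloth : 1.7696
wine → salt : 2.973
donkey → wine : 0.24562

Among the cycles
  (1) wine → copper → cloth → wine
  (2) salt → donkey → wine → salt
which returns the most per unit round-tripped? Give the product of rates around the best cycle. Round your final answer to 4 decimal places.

(1) 1.7188 × 1.7696 × 0.32084 = 0.97586
(2) 1.2132 × 0.24562 × 2.973 = 0.88591
Highest is cycle (1) at 0.9759 (≤1, no arbitrage).

0.9759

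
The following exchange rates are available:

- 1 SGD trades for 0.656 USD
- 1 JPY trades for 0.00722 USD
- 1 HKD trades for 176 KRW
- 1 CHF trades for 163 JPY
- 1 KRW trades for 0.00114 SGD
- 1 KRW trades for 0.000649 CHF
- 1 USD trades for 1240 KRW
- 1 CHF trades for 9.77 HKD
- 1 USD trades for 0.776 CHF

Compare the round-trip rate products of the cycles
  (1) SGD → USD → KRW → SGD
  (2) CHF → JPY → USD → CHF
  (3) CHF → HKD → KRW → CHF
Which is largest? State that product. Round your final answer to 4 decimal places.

(1) 0.656 × 1240 × 0.00114 = 0.92732
(2) 163 × 0.00722 × 0.776 = 0.91324
(3) 9.77 × 176 × 0.000649 = 1.11597
Highest is cycle (3) at 1.1160 (>1, arbitrage).

1.1160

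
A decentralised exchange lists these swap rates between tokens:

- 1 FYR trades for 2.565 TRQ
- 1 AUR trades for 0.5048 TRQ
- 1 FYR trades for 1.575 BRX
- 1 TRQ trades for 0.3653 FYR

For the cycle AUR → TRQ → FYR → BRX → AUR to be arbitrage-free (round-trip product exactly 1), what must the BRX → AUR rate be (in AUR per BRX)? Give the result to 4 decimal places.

Known legs of the cycle: 0.5048 × 0.3653 × 1.575 = 0.290435418
For no arbitrage the full-cycle product must be 1, so the missing rate is 1 / 0.290435418 ≈ 3.443106.

3.4431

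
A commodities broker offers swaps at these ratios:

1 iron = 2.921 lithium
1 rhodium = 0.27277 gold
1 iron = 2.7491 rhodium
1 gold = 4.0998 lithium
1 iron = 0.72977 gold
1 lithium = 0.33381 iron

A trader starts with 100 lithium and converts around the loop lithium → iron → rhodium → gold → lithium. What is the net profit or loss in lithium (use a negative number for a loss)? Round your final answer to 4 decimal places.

2.6241

100 lithium × 0.33381 = 33.381 iron
33.381 iron × 2.7491 = 91.7677071 rhodium
91.7677071 rhodium × 0.27277 = 25.031477465667 gold
25.031477465667 gold × 4.0998 = 102.6240513137415666 lithium
Net change: 102.6240513137415666 − 100 = 2.6240513137415666 lithium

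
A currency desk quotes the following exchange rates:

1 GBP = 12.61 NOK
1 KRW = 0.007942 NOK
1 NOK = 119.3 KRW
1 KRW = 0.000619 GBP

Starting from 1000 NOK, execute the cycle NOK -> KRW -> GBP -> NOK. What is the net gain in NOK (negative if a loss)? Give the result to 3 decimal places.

1000 NOK × 119.3 = 119300 KRW
119300 KRW × 0.000619 = 73.8467 GBP
73.8467 GBP × 12.61 = 931.206887 NOK
Net change: 931.206887 − 1000 = -68.793113 NOK

-68.793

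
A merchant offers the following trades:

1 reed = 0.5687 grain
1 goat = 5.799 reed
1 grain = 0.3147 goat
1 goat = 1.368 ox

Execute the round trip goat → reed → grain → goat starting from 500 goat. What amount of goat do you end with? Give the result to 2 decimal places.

500 goat × 5.799 = 2899.5 reed
2899.5 reed × 0.5687 = 1648.94565 grain
1648.94565 grain × 0.3147 = 518.923196055 goat

518.92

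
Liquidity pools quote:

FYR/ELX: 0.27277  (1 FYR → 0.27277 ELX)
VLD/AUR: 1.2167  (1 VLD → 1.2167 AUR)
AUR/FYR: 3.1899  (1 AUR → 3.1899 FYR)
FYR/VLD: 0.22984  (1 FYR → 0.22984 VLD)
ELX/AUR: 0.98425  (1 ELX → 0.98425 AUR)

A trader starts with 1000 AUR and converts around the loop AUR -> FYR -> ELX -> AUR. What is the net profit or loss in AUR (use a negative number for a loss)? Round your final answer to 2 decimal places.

-143.60

1000 AUR × 3.1899 = 3189.9 FYR
3189.9 FYR × 0.27277 = 870.109023 ELX
870.109023 ELX × 0.98425 = 856.40480588775 AUR
Net change: 856.40480588775 − 1000 = -143.59519411225 AUR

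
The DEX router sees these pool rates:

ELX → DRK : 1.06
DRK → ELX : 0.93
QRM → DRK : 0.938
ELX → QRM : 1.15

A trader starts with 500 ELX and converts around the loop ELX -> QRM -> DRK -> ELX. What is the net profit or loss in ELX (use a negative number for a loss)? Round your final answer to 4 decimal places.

1.5955

500 ELX × 1.15 = 575 QRM
575 QRM × 0.938 = 539.35 DRK
539.35 DRK × 0.93 = 501.5955 ELX
Net change: 501.5955 − 500 = 1.5955 ELX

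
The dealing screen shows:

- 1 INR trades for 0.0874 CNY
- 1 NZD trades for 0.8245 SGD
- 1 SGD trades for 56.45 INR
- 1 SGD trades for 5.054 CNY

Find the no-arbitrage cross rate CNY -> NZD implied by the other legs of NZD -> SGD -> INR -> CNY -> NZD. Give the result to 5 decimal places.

0.24583

Known legs of the cycle: 0.8245 × 56.45 × 0.0874 = 4.067860385
For no arbitrage the full-cycle product must be 1, so the missing rate is 1 / 4.067860385 ≈ 0.2458295.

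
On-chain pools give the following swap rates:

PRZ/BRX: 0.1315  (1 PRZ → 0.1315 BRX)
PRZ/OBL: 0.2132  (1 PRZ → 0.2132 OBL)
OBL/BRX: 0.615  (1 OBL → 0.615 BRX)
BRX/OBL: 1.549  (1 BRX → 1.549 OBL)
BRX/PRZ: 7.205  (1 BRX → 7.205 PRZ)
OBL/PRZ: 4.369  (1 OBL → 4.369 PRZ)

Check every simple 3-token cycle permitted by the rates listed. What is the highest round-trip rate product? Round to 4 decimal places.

OBL→BRX→PRZ→OBL: 0.615 × 7.205 × 0.2132 = 0.94471
OBL→PRZ→BRX→OBL: 4.369 × 0.1315 × 1.549 = 0.88994
Maximum is OBL→BRX→PRZ→OBL at 0.9447; no arbitrage — every cycle loses value.

0.9447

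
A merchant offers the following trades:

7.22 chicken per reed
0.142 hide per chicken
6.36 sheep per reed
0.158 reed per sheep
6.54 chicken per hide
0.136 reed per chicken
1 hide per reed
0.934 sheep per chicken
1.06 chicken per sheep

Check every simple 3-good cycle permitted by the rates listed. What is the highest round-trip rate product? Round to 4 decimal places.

sheep→reed→chicken→sheep: 0.158 × 7.22 × 0.934 = 1.06547
sheep→chicken→reed→sheep: 1.06 × 0.136 × 6.36 = 0.91686
reed→hide→chicken→reed: 1 × 6.54 × 0.136 = 0.88944
Maximum is sheep→reed→chicken→sheep at 1.0655; arbitrage exists.

1.0655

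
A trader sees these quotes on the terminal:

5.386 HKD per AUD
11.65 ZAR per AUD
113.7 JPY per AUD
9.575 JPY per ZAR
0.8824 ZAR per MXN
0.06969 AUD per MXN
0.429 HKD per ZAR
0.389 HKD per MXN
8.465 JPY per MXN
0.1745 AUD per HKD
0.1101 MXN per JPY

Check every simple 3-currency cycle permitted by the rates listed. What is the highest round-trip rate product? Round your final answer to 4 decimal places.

0.9302

ZAR→JPY→MXN→ZAR: 9.575 × 0.1101 × 0.8824 = 0.93023
MXN→AUD→JPY→MXN: 0.06969 × 113.7 × 0.1101 = 0.87241
ZAR→HKD→AUD→ZAR: 0.429 × 0.1745 × 11.65 = 0.87212
Maximum is ZAR→JPY→MXN→ZAR at 0.9302; no arbitrage — every cycle loses value.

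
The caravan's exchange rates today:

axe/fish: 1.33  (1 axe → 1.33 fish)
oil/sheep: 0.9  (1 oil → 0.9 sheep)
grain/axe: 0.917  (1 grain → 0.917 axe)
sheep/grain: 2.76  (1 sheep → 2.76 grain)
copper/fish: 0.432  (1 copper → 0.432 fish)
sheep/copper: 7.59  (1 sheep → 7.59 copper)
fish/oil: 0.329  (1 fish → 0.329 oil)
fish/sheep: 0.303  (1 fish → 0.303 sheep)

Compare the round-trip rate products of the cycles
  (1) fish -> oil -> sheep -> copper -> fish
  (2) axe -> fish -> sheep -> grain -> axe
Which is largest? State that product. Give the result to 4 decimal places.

1.0199

(1) 0.329 × 0.9 × 7.59 × 0.432 = 0.97088
(2) 1.33 × 0.303 × 2.76 × 0.917 = 1.01994
Highest is cycle (2) at 1.0199 (>1, arbitrage).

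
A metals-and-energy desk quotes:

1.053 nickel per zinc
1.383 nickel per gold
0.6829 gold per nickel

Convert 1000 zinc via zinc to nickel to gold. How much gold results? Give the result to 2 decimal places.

1000 zinc × 1.053 = 1053 nickel
1053 nickel × 0.6829 = 719.0937 gold

719.09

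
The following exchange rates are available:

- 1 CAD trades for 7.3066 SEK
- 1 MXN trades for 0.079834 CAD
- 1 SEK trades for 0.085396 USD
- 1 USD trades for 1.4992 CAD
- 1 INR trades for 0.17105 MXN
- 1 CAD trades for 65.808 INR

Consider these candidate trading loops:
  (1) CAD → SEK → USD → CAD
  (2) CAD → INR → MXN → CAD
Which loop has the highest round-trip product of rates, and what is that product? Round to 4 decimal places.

0.9354

(1) 7.3066 × 0.085396 × 1.4992 = 0.93543
(2) 65.808 × 0.17105 × 0.079834 = 0.89865
Highest is cycle (1) at 0.9354 (≤1, no arbitrage).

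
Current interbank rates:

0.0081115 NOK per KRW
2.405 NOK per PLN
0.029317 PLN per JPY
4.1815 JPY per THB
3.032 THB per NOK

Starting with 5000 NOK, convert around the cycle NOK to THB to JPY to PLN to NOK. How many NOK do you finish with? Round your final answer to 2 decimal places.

4469.57

5000 NOK × 3.032 = 15160 THB
15160 THB × 4.1815 = 63391.54 JPY
63391.54 JPY × 0.029317 = 1858.44977818 PLN
1858.44977818 PLN × 2.405 = 4469.5717165229 NOK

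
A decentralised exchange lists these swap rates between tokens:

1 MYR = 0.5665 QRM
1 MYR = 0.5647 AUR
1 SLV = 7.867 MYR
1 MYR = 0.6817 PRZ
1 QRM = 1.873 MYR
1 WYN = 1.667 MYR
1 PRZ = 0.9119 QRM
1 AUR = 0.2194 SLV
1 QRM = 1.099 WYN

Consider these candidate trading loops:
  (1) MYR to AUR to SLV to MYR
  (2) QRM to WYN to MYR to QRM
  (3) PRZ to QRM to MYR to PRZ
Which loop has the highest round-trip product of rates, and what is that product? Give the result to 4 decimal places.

(1) 0.5647 × 0.2194 × 7.867 = 0.97468
(2) 1.099 × 1.667 × 0.5665 = 1.03785
(3) 0.9119 × 1.873 × 0.6817 = 1.16434
Highest is cycle (3) at 1.1643 (>1, arbitrage).

1.1643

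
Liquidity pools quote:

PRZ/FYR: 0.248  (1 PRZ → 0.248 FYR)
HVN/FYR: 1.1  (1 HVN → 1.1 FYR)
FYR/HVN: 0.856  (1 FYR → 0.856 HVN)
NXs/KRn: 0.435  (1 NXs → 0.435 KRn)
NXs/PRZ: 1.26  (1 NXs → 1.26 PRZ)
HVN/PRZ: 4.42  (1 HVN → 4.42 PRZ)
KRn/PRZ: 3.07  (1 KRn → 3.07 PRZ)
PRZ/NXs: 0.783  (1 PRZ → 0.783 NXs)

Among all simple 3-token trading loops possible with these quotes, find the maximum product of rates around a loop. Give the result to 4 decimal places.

NXs→KRn→PRZ→NXs: 0.435 × 3.07 × 0.783 = 1.04566
FYR→HVN→PRZ→FYR: 0.856 × 4.42 × 0.248 = 0.93831
Maximum is NXs→KRn→PRZ→NXs at 1.0457; arbitrage exists.

1.0457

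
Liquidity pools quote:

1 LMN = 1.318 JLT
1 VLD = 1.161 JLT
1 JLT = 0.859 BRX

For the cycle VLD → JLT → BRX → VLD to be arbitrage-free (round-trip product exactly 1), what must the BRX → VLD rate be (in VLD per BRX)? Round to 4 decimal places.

1.0027

Known legs of the cycle: 1.161 × 0.859 = 0.997299
For no arbitrage the full-cycle product must be 1, so the missing rate is 1 / 0.997299 ≈ 1.002708.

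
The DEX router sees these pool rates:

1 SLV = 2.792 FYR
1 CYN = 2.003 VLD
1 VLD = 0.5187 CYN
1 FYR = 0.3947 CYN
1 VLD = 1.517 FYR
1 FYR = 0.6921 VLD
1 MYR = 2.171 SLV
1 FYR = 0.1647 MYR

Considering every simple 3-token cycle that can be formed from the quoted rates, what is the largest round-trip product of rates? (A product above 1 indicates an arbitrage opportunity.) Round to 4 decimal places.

VLD→FYR→CYN→VLD: 1.517 × 0.3947 × 2.003 = 1.19932
SLV→FYR→MYR→SLV: 2.792 × 0.1647 × 2.171 = 0.99832
Maximum is VLD→FYR→CYN→VLD at 1.1993; arbitrage exists.

1.1993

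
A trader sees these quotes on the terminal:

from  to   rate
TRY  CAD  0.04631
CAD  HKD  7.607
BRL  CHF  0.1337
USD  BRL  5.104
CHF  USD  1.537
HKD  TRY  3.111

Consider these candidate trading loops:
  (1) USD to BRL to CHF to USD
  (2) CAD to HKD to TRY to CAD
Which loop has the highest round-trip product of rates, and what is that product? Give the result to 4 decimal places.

1.0959

(1) 5.104 × 0.1337 × 1.537 = 1.04886
(2) 7.607 × 3.111 × 0.04631 = 1.09594
Highest is cycle (2) at 1.0959 (>1, arbitrage).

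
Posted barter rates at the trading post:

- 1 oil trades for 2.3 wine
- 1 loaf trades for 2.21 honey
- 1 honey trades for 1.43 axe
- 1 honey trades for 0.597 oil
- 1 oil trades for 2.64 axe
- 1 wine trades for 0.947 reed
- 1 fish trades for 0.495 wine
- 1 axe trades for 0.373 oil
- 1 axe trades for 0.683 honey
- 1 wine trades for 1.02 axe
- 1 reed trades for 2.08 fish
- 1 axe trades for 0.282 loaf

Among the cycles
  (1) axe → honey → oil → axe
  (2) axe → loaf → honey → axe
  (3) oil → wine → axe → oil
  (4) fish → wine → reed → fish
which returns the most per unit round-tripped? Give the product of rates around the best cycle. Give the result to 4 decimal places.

1.0765

(1) 0.683 × 0.597 × 2.64 = 1.07646
(2) 0.282 × 2.21 × 1.43 = 0.89120
(3) 2.3 × 1.02 × 0.373 = 0.87506
(4) 0.495 × 0.947 × 2.08 = 0.97503
Highest is cycle (1) at 1.0765 (>1, arbitrage).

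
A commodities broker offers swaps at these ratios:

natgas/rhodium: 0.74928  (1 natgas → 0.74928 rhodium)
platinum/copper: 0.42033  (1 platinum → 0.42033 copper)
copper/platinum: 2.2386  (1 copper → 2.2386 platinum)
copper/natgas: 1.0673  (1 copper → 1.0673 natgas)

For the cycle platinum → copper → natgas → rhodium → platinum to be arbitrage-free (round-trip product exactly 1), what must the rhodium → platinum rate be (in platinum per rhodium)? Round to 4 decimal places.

2.9749

Known legs of the cycle: 0.42033 × 1.0673 × 0.74928 = 0.33614065163952
For no arbitrage the full-cycle product must be 1, so the missing rate is 1 / 0.33614065163952 ≈ 2.974945.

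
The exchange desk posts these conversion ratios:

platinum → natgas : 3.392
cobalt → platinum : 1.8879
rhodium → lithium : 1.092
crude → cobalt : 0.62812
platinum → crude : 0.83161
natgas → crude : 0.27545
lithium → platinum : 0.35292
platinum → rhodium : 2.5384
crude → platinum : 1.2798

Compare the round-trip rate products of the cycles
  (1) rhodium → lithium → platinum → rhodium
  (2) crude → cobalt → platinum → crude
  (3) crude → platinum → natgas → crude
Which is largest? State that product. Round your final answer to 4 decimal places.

(1) 1.092 × 0.35292 × 2.5384 = 0.97827
(2) 0.62812 × 1.8879 × 0.83161 = 0.98615
(3) 1.2798 × 3.392 × 0.27545 = 1.19575
Highest is cycle (3) at 1.1958 (>1, arbitrage).

1.1958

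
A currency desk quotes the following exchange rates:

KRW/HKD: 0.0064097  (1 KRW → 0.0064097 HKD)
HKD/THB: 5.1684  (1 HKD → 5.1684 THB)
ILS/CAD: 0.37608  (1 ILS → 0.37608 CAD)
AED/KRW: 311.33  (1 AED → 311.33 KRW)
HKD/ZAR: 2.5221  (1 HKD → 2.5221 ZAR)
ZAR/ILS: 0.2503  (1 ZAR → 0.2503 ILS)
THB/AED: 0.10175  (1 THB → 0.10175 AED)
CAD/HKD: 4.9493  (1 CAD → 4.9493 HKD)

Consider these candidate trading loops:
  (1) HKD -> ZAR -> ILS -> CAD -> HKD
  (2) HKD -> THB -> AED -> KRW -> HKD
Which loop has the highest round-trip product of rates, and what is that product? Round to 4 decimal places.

(1) 2.5221 × 0.2503 × 0.37608 × 4.9493 = 1.17503
(2) 5.1684 × 0.10175 × 311.33 × 0.0064097 = 1.04942
Highest is cycle (1) at 1.1750 (>1, arbitrage).

1.1750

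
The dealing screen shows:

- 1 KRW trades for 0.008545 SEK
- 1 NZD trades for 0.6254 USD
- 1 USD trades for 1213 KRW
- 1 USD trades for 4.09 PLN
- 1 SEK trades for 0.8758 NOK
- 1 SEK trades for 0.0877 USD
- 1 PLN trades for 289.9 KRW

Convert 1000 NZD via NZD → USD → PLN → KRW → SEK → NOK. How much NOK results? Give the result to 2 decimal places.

5549.40

1000 NZD × 0.6254 = 625.4 USD
625.4 USD × 4.09 = 2557.886 PLN
2557.886 PLN × 289.9 = 741531.1514 KRW
741531.1514 KRW × 0.008545 = 6336.383688713 SEK
6336.383688713 SEK × 0.8758 = 5549.4048345748454 NOK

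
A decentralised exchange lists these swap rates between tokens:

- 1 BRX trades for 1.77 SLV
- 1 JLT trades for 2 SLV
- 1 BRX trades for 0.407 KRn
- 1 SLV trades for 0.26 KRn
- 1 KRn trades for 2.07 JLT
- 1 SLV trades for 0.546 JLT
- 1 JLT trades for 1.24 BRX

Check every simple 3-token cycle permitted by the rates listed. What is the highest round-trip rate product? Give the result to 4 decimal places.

BRX→SLV→JLT→BRX: 1.77 × 0.546 × 1.24 = 1.19836
KRn→JLT→SLV→KRn: 2.07 × 2 × 0.26 = 1.07640
BRX→KRn→JLT→BRX: 0.407 × 2.07 × 1.24 = 1.04469
Maximum is BRX→SLV→JLT→BRX at 1.1984; arbitrage exists.

1.1984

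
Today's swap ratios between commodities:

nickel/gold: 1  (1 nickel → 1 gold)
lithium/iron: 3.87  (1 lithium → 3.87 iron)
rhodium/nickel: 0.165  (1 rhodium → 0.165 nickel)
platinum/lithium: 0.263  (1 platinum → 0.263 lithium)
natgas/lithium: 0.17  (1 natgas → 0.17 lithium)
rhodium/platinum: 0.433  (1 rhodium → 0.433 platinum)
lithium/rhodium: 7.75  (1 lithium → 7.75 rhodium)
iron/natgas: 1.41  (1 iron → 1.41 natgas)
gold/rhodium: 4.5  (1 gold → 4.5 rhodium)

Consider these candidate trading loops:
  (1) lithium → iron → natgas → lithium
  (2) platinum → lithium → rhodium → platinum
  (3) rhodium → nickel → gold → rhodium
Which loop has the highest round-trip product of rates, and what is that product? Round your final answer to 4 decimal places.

0.9276

(1) 3.87 × 1.41 × 0.17 = 0.92764
(2) 0.263 × 7.75 × 0.433 = 0.88256
(3) 0.165 × 1 × 4.5 = 0.74250
Highest is cycle (1) at 0.9276 (≤1, no arbitrage).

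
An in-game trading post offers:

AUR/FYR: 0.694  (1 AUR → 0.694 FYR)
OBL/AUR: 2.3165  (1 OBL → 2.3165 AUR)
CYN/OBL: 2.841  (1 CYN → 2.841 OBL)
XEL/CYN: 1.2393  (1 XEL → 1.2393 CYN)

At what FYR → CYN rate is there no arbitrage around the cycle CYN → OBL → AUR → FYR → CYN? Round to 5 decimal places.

Known legs of the cycle: 2.841 × 2.3165 × 0.694 = 4.567336491
For no arbitrage the full-cycle product must be 1, so the missing rate is 1 / 4.567336491 ≈ 0.2189460.

0.21895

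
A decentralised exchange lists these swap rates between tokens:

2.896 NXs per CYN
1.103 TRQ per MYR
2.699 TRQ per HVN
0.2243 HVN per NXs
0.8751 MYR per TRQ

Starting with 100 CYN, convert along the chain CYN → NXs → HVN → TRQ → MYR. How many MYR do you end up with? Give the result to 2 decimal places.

153.42

100 CYN × 2.896 = 289.6 NXs
289.6 NXs × 0.2243 = 64.95728 HVN
64.95728 HVN × 2.699 = 175.31969872 TRQ
175.31969872 TRQ × 0.8751 = 153.422268349872 MYR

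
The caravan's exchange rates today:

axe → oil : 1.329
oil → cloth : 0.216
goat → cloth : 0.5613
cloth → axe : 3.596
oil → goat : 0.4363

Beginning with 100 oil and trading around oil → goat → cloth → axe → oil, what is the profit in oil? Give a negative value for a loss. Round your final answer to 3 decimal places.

17.037

100 oil × 0.4363 = 43.63 goat
43.63 goat × 0.5613 = 24.489519 cloth
24.489519 cloth × 3.596 = 88.064310324 axe
88.064310324 axe × 1.329 = 117.037468420596 oil
Net change: 117.037468420596 − 100 = 17.037468420596 oil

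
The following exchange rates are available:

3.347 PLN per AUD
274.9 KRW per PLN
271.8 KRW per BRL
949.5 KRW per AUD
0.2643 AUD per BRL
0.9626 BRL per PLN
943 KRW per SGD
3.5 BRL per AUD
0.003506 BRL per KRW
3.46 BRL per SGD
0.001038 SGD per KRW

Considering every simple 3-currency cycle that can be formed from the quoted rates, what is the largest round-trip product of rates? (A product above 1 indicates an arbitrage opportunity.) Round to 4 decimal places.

0.9762

KRW→SGD→BRL→KRW: 0.001038 × 3.46 × 271.8 = 0.97616
KRW→BRL→AUD→KRW: 0.003506 × 0.2643 × 949.5 = 0.87984
AUD→PLN→BRL→AUD: 3.347 × 0.9626 × 0.2643 = 0.85153
Maximum is KRW→SGD→BRL→KRW at 0.9762; no arbitrage — every cycle loses value.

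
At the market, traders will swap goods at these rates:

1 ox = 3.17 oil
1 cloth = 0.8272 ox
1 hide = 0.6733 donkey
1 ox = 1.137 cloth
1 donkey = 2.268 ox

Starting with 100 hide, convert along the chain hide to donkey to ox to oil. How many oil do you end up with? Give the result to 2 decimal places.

100 hide × 0.6733 = 67.33 donkey
67.33 donkey × 2.268 = 152.70444 ox
152.70444 ox × 3.17 = 484.0730748 oil

484.07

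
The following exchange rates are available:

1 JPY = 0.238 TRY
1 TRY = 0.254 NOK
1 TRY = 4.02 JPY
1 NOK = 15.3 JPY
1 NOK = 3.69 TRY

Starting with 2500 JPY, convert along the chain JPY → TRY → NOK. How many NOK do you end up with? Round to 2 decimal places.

2500 JPY × 0.238 = 595 TRY
595 TRY × 0.254 = 151.13 NOK

151.13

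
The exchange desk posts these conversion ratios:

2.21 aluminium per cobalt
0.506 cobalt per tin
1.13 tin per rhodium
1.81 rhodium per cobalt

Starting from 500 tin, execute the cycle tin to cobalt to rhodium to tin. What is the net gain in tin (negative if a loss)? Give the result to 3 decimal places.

500 tin × 0.506 = 253 cobalt
253 cobalt × 1.81 = 457.93 rhodium
457.93 rhodium × 1.13 = 517.4609 tin
Net change: 517.4609 − 500 = 17.4609 tin

17.461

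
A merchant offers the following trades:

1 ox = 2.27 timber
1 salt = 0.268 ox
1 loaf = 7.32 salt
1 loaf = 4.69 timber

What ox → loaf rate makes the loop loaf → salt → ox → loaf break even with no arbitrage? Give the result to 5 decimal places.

0.50975

Known legs of the cycle: 7.32 × 0.268 = 1.96176
For no arbitrage the full-cycle product must be 1, so the missing rate is 1 / 1.96176 ≈ 0.5097464.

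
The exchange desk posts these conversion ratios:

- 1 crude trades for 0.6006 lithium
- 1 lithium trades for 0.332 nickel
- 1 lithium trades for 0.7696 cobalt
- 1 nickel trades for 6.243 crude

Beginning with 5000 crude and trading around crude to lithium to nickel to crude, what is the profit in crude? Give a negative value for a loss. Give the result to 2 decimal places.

5000 crude × 0.6006 = 3003 lithium
3003 lithium × 0.332 = 996.996 nickel
996.996 nickel × 6.243 = 6224.246028 crude
Net change: 6224.246028 − 5000 = 1224.246028 crude

1224.25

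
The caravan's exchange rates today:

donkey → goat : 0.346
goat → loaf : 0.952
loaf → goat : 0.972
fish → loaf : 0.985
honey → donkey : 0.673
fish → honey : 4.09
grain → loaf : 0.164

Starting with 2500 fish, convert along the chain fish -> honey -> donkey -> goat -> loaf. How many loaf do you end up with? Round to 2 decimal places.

2500 fish × 4.09 = 10225 honey
10225 honey × 0.673 = 6881.425 donkey
6881.425 donkey × 0.346 = 2380.97305 goat
2380.97305 goat × 0.952 = 2266.6863436 loaf

2266.69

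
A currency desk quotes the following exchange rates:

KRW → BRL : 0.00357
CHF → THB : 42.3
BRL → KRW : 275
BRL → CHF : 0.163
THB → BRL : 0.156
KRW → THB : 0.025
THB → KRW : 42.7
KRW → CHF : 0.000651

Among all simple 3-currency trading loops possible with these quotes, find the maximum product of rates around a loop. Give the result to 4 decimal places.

CHF→THB→KRW→CHF: 42.3 × 42.7 × 0.000651 = 1.17584
CHF→THB→BRL→CHF: 42.3 × 0.156 × 0.163 = 1.07560
THB→BRL→KRW→THB: 0.156 × 275 × 0.025 = 1.07250
Maximum is CHF→THB→KRW→CHF at 1.1758; arbitrage exists.

1.1758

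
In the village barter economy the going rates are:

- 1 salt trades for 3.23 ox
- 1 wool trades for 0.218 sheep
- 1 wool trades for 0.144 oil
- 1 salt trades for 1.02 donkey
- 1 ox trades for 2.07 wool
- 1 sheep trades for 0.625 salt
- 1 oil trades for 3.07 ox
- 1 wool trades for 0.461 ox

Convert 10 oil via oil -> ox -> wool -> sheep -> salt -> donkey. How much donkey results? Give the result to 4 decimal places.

10 oil × 3.07 = 30.7 ox
30.7 ox × 2.07 = 63.549 wool
63.549 wool × 0.218 = 13.853682 sheep
13.853682 sheep × 0.625 = 8.65855125 salt
8.65855125 salt × 1.02 = 8.831722275 donkey

8.8317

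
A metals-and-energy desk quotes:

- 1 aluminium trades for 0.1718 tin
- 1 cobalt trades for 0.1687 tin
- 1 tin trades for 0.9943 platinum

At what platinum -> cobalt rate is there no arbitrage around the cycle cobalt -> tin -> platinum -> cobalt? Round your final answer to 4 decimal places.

5.9617

Known legs of the cycle: 0.1687 × 0.9943 = 0.16773841
For no arbitrage the full-cycle product must be 1, so the missing rate is 1 / 0.16773841 ≈ 5.961664.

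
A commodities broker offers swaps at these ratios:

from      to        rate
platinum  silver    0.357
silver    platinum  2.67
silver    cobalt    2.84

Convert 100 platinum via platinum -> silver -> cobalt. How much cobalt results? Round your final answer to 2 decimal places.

100 platinum × 0.357 = 35.7 silver
35.7 silver × 2.84 = 101.388 cobalt

101.39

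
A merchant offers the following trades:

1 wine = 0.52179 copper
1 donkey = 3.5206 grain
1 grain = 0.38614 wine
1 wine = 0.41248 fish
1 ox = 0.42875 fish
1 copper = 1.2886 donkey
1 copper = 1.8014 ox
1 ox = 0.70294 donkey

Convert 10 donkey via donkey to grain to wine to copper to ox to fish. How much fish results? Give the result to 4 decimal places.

5.4786

10 donkey × 3.5206 = 35.206 grain
35.206 grain × 0.38614 = 13.59444484 wine
13.59444484 wine × 0.52179 = 7.0934453730636 copper
7.0934453730636 copper × 1.8014 = 12.77813249503676904 ox
12.77813249503676904 ox × 0.42875 = 5.4786243072470147259 fish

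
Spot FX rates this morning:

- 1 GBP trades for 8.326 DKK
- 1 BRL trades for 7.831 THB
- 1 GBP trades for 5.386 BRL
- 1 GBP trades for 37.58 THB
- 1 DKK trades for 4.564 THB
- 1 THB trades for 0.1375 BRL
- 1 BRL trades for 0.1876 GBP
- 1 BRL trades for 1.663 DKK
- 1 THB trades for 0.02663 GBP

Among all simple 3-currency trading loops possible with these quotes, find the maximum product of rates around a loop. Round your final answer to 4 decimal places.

1.1232

BRL→THB→GBP→BRL: 7.831 × 0.02663 × 5.386 = 1.12319
BRL→DKK→THB→BRL: 1.663 × 4.564 × 0.1375 = 1.04362
DKK→THB→GBP→DKK: 4.564 × 0.02663 × 8.326 = 1.01194
BRL→GBP→THB→BRL: 0.1876 × 37.58 × 0.1375 = 0.96938
Maximum is BRL→THB→GBP→BRL at 1.1232; arbitrage exists.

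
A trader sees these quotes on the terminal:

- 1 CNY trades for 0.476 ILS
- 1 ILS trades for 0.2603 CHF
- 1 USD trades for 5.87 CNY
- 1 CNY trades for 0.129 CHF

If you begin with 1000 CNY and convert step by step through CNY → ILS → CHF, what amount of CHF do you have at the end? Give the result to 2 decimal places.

123.90

1000 CNY × 0.476 = 476 ILS
476 ILS × 0.2603 = 123.9028 CHF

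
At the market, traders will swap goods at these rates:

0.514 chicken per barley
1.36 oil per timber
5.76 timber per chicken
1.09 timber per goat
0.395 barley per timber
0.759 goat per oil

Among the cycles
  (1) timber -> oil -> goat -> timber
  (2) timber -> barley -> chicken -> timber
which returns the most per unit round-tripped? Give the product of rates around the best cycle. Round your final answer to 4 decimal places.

1.1695

(1) 1.36 × 0.759 × 1.09 = 1.12514
(2) 0.395 × 0.514 × 5.76 = 1.16945
Highest is cycle (2) at 1.1695 (>1, arbitrage).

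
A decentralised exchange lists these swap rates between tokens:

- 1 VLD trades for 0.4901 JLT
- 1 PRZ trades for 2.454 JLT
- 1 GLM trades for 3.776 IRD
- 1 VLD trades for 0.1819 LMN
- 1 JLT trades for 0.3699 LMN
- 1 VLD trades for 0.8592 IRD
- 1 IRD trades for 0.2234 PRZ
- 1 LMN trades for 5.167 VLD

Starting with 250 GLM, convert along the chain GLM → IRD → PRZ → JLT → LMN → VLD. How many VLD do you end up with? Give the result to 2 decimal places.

989.13

250 GLM × 3.776 = 944 IRD
944 IRD × 0.2234 = 210.8896 PRZ
210.8896 PRZ × 2.454 = 517.5230784 JLT
517.5230784 JLT × 0.3699 = 191.43178670016 LMN
191.43178670016 LMN × 5.167 = 989.12804187972672 VLD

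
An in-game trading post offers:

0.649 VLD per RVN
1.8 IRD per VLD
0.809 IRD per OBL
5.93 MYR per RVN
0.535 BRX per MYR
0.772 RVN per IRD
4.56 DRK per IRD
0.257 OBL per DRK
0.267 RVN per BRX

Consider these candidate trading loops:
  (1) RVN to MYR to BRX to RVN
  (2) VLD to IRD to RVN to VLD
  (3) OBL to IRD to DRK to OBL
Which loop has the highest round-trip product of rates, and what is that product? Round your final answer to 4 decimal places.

(1) 5.93 × 0.535 × 0.267 = 0.84707
(2) 1.8 × 0.772 × 0.649 = 0.90185
(3) 0.809 × 4.56 × 0.257 = 0.94808
Highest is cycle (3) at 0.9481 (≤1, no arbitrage).

0.9481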